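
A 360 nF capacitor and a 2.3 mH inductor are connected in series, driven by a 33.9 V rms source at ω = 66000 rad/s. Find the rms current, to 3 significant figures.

X_L = ωL = 152 Ω
X_C = 1/(ωC) = 42.1 Ω
Net reactance X = X_L − X_C = 110 Ω
Z = j110 Ω
|Z| = √(0² + 110²) = 110 Ω
I = V/|Z| = 33.9/110 = 309 mA

309 mA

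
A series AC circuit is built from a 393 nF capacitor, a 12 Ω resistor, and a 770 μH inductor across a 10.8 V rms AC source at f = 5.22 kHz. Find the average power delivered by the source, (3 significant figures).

ω = 2πf = 32800 rad/s
X_L = ωL = 25.3 Ω
X_C = 1/(ωC) = 77.6 Ω
Net reactance X = X_L − X_C = -52.3 Ω
Z = 12.0 − j52.3 Ω
|Z| = √(12.0² + 52.3²) = 53.7 Ω
∠Z = arctan(-52.3/12.0) = -77.1°
I = V/|Z| = 201 mA
P = VI cos φ = 10.8 × 0.201 × cos(-77.1°) = 486 mW

486 mW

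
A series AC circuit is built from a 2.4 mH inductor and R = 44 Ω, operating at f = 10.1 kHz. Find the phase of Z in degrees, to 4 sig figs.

ω = 2πf = 63460 rad/s
X_L = ωL = 152.3 Ω
Z = 44.00 + j152.3 Ω
|Z| = √(44.00² + 152.3²) = 158.5 Ω
∠Z = arctan(152.3/44.00) = 73.89°

73.89°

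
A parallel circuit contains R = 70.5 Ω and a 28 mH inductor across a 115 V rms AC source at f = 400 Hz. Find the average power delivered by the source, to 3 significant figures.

ω = 2πf = 2513 rad/s
X_L = ωL = 70.4 Ω
Parallel: admittances add. Y = 1/R + 1/(jωL)
Y = (0.0142 − j0.0142) S
|Y| = 0.0201 S → |Z| = 1/|Y| = 49.8 Ω, ∠Z = −∠Y = 45.1°
I = V/|Z| = 2.31 A
P = VI cos φ = 115 × 2.31 × cos(45.1°) = 188 W

188 W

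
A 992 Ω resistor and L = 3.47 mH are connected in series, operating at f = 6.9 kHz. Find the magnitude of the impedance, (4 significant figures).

1003 Ω

ω = 2πf = 43350 rad/s
X_L = ωL = 150.4 Ω
Z = 992.0 + j150.4 Ω
|Z| = √(992.0² + 150.4²) = 1003 Ω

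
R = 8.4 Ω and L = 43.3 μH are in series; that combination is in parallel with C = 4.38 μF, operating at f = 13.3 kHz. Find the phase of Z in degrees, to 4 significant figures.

-72.72°

ω = 2πf = 83570 rad/s
X_L = ωL = 3.618 Ω
X_C = 1/(ωC) = 2.732 Ω
Branch 1 (R+jX_L): Z₁ = 8.400 + j3.618 Ω, |Z₁| = 9.146 Ω
Branch 2 (−jX_C): Z₂ = −j2.732 Ω
Parallel: Z = Z₁Z₂/(Z₁+Z₂), |Z| = 2.958 Ω, ∠Z = -72.72°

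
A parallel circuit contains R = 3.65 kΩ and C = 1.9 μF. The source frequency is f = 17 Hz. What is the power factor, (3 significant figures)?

0.804

ω = 2πf = 106.8 rad/s
X_C = 1/(ωC) = 4930 Ω
Parallel: admittances add. Y = 1/R + jωC
Y = (0.000274 + j0.000203) S
|Y| = 0.000341 S → |Z| = 1/|Y| = 2930 Ω, ∠Z = −∠Y = -36.5°
cos φ = cos(-36.5°) = 0.804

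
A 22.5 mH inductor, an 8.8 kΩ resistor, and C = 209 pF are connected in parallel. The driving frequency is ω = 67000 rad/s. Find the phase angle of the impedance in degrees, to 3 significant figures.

X_L = ωL = 1510 Ω
X_C = 1/(ωC) = 71400 Ω
Parallel: admittances add. Y = 1/R + 1/(jωL) + jωC
Y = (0.000114 − j0.000649) S
|Y| = 0.000659 S → |Z| = 1/|Y| = 1520 Ω, ∠Z = −∠Y = 80.1°

80.1°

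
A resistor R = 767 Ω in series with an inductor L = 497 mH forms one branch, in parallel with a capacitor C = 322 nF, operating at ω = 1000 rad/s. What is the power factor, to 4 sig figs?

X_L = ωL = 497.0 Ω
X_C = 1/(ωC) = 3106 Ω
Branch 1 (R+jX_L): Z₁ = 767.0 + j497.0 Ω, |Z₁| = 913.9 Ω
Branch 2 (−jX_C): Z₂ = −j3106 Ω
Parallel: Z = Z₁Z₂/(Z₁+Z₂), |Z| = 1044 Ω, ∠Z = 16.56°
cos φ = cos(16.56°) = 0.9585

0.9585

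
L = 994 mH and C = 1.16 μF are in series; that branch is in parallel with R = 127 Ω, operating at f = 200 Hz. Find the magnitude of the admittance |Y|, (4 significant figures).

8.072 mS

ω = 2πf = 1257 rad/s
X_L = ωL = 1249 Ω
X_C = 1/(ωC) = 686.0 Ω
Branch 1: Z₁ = R = 127.0 Ω
Branch 2 (series LC): Z₂ = j(X_L − X_C) = j563.1 Ω
Parallel: Z = Z₁Z₂/(Z₁+Z₂), |Z| = 123.9 Ω, ∠Z = 12.71°
|Y| = 1/|Z| = 8.072 mS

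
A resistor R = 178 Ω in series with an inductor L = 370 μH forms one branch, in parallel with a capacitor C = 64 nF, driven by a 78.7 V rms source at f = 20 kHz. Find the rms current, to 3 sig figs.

ω = 2πf = 125700 rad/s
X_L = ωL = 46.5 Ω
X_C = 1/(ωC) = 124 Ω
Branch 1 (R+jX_L): Z₁ = 178 + j46.5 Ω, |Z₁| = 184 Ω
Branch 2 (−jX_C): Z₂ = −j124 Ω
Parallel: Z = Z₁Z₂/(Z₁+Z₂), |Z| = 118 Ω, ∠Z = -51.7°
I = V/|Z| = 78.7/118 = 668 mA

668 mA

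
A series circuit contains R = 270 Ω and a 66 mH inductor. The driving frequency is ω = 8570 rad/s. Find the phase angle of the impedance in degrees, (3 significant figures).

X_L = ωL = 566 Ω
Z = 270 + j566 Ω
|Z| = √(270² + 566²) = 627 Ω
∠Z = arctan(566/270) = 64.5°

64.5°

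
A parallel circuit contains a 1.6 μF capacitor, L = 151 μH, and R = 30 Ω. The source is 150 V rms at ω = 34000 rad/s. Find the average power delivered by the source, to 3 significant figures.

X_L = ωL = 5.13 Ω
X_C = 1/(ωC) = 18.4 Ω
Parallel: admittances add. Y = 1/R + 1/(jωL) + jωC
Y = (0.0333 − j0.140) S
|Y| = 0.144 S → |Z| = 1/|Y| = 6.93 Ω, ∠Z = −∠Y = 76.6°
I = V/|Z| = 21.6 A
P = VI cos φ = 150 × 21.6 × cos(76.6°) = 750 W

750 W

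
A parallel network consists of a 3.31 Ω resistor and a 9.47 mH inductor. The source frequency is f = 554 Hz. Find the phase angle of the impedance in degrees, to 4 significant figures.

5.734°

ω = 2πf = 3481 rad/s
X_L = ωL = 32.96 Ω
Parallel: admittances add. Y = 1/R + 1/(jωL)
Y = (0.3021 − j0.03034) S
|Y| = 0.3036 S → |Z| = 1/|Y| = 3.293 Ω, ∠Z = −∠Y = 5.734°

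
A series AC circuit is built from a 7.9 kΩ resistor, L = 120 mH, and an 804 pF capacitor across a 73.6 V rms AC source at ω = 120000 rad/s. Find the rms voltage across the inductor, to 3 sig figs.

X_L = ωL = 14400 Ω
X_C = 1/(ωC) = 10400 Ω
Net reactance X = X_L − X_C = 4040 Ω
Z = 7900 + j4040 Ω
|Z| = √(7900² + 4040²) = 8870 Ω
I = V/|Z| = 8.30 mA
V_L = I·|Z_L| = 0.00830 × 14400 = 119 V

119 V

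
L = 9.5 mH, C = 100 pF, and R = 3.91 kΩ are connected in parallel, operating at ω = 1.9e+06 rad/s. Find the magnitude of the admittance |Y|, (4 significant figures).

289.0 μS

X_L = ωL = 18050 Ω
X_C = 1/(ωC) = 5263 Ω
Parallel: admittances add. Y = 1/R + 1/(jωL) + jωC
Y = (0.0002558 + j0.0001346) S
|Y| = 0.0002890 S → |Z| = 1/|Y| = 3460 Ω, ∠Z = −∠Y = -27.76°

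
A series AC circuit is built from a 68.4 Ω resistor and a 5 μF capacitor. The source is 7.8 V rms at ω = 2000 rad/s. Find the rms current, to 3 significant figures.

X_C = 1/(ωC) = 100 Ω
Z = 68.4 − j100 Ω
|Z| = √(68.4² + 100²) = 121 Ω
I = V/|Z| = 7.8/121 = 64.4 mA

64.4 mA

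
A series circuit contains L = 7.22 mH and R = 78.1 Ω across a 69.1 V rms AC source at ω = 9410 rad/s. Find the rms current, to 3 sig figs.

X_L = ωL = 67.9 Ω
Z = 78.1 + j67.9 Ω
|Z| = √(78.1² + 67.9²) = 104 Ω
I = V/|Z| = 69.1/104 = 668 mA

668 mA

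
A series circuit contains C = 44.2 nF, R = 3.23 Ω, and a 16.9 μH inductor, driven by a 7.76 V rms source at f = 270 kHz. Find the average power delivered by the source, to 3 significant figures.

792 mW

ω = 2πf = 1.696e+06 rad/s
X_L = ωL = 28.7 Ω
X_C = 1/(ωC) = 13.3 Ω
Net reactance X = X_L − X_C = 15.3 Ω
Z = 3.23 + j15.3 Ω
|Z| = √(3.23² + 15.3²) = 15.7 Ω
∠Z = arctan(15.3/3.23) = 78.1°
I = V/|Z| = 495 mA
P = VI cos φ = 7.76 × 0.495 × cos(78.1°) = 792 mW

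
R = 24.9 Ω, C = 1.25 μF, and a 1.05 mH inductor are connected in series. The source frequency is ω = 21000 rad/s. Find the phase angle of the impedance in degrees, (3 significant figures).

X_L = ωL = 22.0 Ω
X_C = 1/(ωC) = 38.1 Ω
Net reactance X = X_L − X_C = -16.0 Ω
Z = 24.9 − j16.0 Ω
|Z| = √(24.9² + 16.0²) = 29.6 Ω
∠Z = arctan(-16.0/24.9) = -32.8°

-32.8°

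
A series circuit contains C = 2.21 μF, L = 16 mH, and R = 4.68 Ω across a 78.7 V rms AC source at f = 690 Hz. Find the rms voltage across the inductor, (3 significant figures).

155 V

ω = 2πf = 4335 rad/s
X_L = ωL = 69.4 Ω
X_C = 1/(ωC) = 104 Ω
Net reactance X = X_L − X_C = -35.0 Ω
Z = 4.68 − j35.0 Ω
|Z| = √(4.68² + 35.0²) = 35.3 Ω
I = V/|Z| = 2.23 A
V_L = I·|Z_L| = 2.23 × 69.4 = 155 V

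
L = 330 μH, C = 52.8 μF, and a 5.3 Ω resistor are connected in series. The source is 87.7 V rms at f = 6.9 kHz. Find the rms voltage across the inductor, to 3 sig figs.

ω = 2πf = 43350 rad/s
X_L = ωL = 14.3 Ω
X_C = 1/(ωC) = 0.437 Ω
Net reactance X = X_L − X_C = 13.9 Ω
Z = 5.30 + j13.9 Ω
|Z| = √(5.30² + 13.9²) = 14.8 Ω
I = V/|Z| = 5.91 A
V_L = I·|Z_L| = 5.91 × 14.3 = 84.5 V

84.5 V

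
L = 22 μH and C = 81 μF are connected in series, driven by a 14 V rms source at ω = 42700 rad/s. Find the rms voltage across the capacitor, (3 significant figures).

X_L = ωL = 0.939 Ω
X_C = 1/(ωC) = 0.289 Ω
Net reactance X = X_L − X_C = 0.650 Ω
Z = j0.650 Ω
|Z| = √(0² + 0.650²) = 0.650 Ω
I = V/|Z| = 21.5 A
V_C = I·|Z_C| = 21.5 × 0.289 = 6.22 V

6.22 V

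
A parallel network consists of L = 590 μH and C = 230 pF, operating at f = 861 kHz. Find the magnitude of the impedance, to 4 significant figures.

1074 Ω

ω = 2πf = 5.41e+06 rad/s
X_L = ωL = 3192 Ω
X_C = 1/(ωC) = 803.7 Ω
Parallel: admittances add. Y = 1/(jωL) + jωC
Y = (0 + j0.0009310) S
|Y| = 0.0009310 S → |Z| = 1/|Y| = 1074 Ω, ∠Z = −∠Y = -90.00°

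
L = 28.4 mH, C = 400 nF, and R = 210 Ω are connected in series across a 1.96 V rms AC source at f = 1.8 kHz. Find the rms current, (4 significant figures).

ω = 2πf = 11310 rad/s
X_L = ωL = 321.2 Ω
X_C = 1/(ωC) = 221.0 Ω
Net reactance X = X_L − X_C = 100.1 Ω
Z = 210.0 + j100.1 Ω
|Z| = √(210.0² + 100.1²) = 232.7 Ω
I = V/|Z| = 1.96/232.7 = 8.424 mA

8.424 mA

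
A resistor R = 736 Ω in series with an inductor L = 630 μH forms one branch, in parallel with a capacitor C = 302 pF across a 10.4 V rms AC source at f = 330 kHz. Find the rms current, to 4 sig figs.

ω = 2πf = 2.073e+06 rad/s
X_L = ωL = 1306 Ω
X_C = 1/(ωC) = 1597 Ω
Branch 1 (R+jX_L): Z₁ = 736.0 + j1306 Ω, |Z₁| = 1499 Ω
Branch 2 (−jX_C): Z₂ = −j1597 Ω
Parallel: Z = Z₁Z₂/(Z₁+Z₂), |Z| = 3026 Ω, ∠Z = -7.845°
I = V/|Z| = 10.4/3026 = 3.437 mA

3.437 mA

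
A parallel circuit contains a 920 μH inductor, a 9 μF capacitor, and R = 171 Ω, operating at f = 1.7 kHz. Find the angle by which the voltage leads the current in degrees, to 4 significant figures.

ω = 2πf = 10680 rad/s
X_L = ωL = 9.827 Ω
X_C = 1/(ωC) = 10.40 Ω
Parallel: admittances add. Y = 1/R + 1/(jωL) + jωC
Y = (0.005848 − j0.005629) S
|Y| = 0.008117 S → |Z| = 1/|Y| = 123.2 Ω, ∠Z = −∠Y = 43.91°

43.91°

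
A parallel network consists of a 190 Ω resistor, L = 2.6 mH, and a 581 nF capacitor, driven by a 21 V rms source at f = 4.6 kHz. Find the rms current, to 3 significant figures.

ω = 2πf = 28900 rad/s
X_L = ωL = 75.1 Ω
X_C = 1/(ωC) = 59.6 Ω
Parallel: admittances add. Y = 1/R + 1/(jωL) + jωC
Y = (0.00526 + j0.00349) S
|Y| = 0.00631 S → |Z| = 1/|Y| = 158 Ω, ∠Z = −∠Y = -33.5°
I = V/|Z| = 21/158 = 133 mA

133 mA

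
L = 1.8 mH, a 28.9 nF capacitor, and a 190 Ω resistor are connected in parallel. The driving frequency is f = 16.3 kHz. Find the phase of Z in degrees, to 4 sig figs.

25.09°

ω = 2πf = 102400 rad/s
X_L = ωL = 184.3 Ω
X_C = 1/(ωC) = 337.9 Ω
Parallel: admittances add. Y = 1/R + 1/(jωL) + jωC
Y = (0.005263 − j0.002465) S
|Y| = 0.005812 S → |Z| = 1/|Y| = 172.1 Ω, ∠Z = −∠Y = 25.09°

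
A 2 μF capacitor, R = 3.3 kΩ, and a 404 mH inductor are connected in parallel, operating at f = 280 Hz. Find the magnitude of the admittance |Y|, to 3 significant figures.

2.13 mS

ω = 2πf = 1759 rad/s
X_L = ωL = 711 Ω
X_C = 1/(ωC) = 284 Ω
Parallel: admittances add. Y = 1/R + 1/(jωL) + jωC
Y = (0.000303 + j0.00211) S
|Y| = 0.00213 S → |Z| = 1/|Y| = 469 Ω, ∠Z = −∠Y = -81.8°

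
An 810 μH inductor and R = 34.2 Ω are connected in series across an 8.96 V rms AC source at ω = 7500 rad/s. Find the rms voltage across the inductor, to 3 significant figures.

X_L = ωL = 6.07 Ω
Z = 34.2 + j6.07 Ω
|Z| = √(34.2² + 6.07²) = 34.7 Ω
I = V/|Z| = 258 mA
V_L = I·|Z_L| = 0.258 × 6.07 = 1.57 V

1.57 V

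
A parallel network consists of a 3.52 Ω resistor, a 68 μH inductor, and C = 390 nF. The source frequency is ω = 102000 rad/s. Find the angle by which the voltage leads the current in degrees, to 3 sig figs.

X_L = ωL = 6.94 Ω
X_C = 1/(ωC) = 25.1 Ω
Parallel: admittances add. Y = 1/R + 1/(jωL) + jωC
Y = (0.284 − j0.104) S
|Y| = 0.303 S → |Z| = 1/|Y| = 3.30 Ω, ∠Z = −∠Y = 20.2°

20.2°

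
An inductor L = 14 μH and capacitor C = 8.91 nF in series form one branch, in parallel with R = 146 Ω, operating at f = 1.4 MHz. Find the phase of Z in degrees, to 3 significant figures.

52.9°

ω = 2πf = 8.796e+06 rad/s
X_L = ωL = 123 Ω
X_C = 1/(ωC) = 12.8 Ω
Branch 1: Z₁ = R = 146 Ω
Branch 2 (series LC): Z₂ = j(X_L − X_C) = j110 Ω
Parallel: Z = Z₁Z₂/(Z₁+Z₂), |Z| = 88.1 Ω, ∠Z = 52.9°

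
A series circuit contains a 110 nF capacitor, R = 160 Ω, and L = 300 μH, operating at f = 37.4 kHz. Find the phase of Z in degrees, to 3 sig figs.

11.2°

ω = 2πf = 235000 rad/s
X_L = ωL = 70.5 Ω
X_C = 1/(ωC) = 38.7 Ω
Net reactance X = X_L − X_C = 31.8 Ω
Z = 160 + j31.8 Ω
|Z| = √(160² + 31.8²) = 163 Ω
∠Z = arctan(31.8/160) = 11.2°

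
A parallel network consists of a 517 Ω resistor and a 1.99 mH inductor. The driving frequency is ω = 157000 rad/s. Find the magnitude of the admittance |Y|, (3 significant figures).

3.74 mS

X_L = ωL = 312 Ω
Parallel: admittances add. Y = 1/R + 1/(jωL)
Y = (0.00193 − j0.00320) S
|Y| = 0.00374 S → |Z| = 1/|Y| = 267 Ω, ∠Z = −∠Y = 58.9°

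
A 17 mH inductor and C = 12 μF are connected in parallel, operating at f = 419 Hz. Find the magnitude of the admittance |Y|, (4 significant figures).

ω = 2πf = 2633 rad/s
X_L = ωL = 44.76 Ω
X_C = 1/(ωC) = 31.65 Ω
Parallel: admittances add. Y = 1/(jωL) + jωC
Y = (0 + j0.009248) S
|Y| = 0.009248 S → |Z| = 1/|Y| = 108.1 Ω, ∠Z = −∠Y = -90.00°

9.248 mS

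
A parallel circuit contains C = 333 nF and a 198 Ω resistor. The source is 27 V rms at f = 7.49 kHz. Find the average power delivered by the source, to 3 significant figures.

ω = 2πf = 47060 rad/s
X_C = 1/(ωC) = 63.8 Ω
Parallel: admittances add. Y = 1/R + jωC
Y = (0.00505 + j0.0157) S
|Y| = 0.0165 S → |Z| = 1/|Y| = 60.7 Ω, ∠Z = −∠Y = -72.1°
I = V/|Z| = 445 mA
P = VI cos φ = 27 × 0.445 × cos(-72.1°) = 3.68 W

3.68 W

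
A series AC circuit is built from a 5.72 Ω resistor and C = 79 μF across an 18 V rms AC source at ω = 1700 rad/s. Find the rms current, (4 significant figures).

X_C = 1/(ωC) = 7.446 Ω
Z = 5.720 − j7.446 Ω
|Z| = √(5.720² + 7.446²) = 9.389 Ω
I = V/|Z| = 18/9.389 = 1.917 A

1.917 A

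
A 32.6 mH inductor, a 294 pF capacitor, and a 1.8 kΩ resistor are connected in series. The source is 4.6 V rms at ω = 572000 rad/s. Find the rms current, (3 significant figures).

359 μA

X_L = ωL = 18600 Ω
X_C = 1/(ωC) = 5950 Ω
Net reactance X = X_L − X_C = 12700 Ω
Z = 1800 + j12700 Ω
|Z| = √(1800² + 12700²) = 12800 Ω
I = V/|Z| = 4.6/12800 = 359 μA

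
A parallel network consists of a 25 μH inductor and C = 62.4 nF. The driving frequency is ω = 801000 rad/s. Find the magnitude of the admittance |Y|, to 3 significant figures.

X_L = ωL = 20.0 Ω
X_C = 1/(ωC) = 20.0 Ω
Parallel: admittances add. Y = 1/(jωL) + jωC
Y = (0 + j4.48e-05) S
|Y| = 4.48e-05 S → |Z| = 1/|Y| = 22300 Ω, ∠Z = −∠Y = -90.0°

44.8 μS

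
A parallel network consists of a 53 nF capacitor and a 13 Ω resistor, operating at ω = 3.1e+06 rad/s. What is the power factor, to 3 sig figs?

X_C = 1/(ωC) = 6.09 Ω
Parallel: admittances add. Y = 1/R + jωC
Y = (0.0769 + j0.164) S
|Y| = 0.181 S → |Z| = 1/|Y| = 5.51 Ω, ∠Z = −∠Y = -64.9°
cos φ = cos(-64.9°) = 0.424

0.424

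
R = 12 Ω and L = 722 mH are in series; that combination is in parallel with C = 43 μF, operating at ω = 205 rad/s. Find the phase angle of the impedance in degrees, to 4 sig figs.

X_L = ωL = 148.0 Ω
X_C = 1/(ωC) = 113.4 Ω
Branch 1 (R+jX_L): Z₁ = 12.00 + j148.0 Ω, |Z₁| = 148.5 Ω
Branch 2 (−jX_C): Z₂ = −j113.4 Ω
Parallel: Z = Z₁Z₂/(Z₁+Z₂), |Z| = 460.4 Ω, ∠Z = -75.49°

-75.49°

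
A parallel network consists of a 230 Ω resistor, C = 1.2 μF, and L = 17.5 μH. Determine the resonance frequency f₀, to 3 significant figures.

34.7 kHz

ω₀ = 1/√(LC) = 1/√(1.75e-05 × 1.2e-06) = 218200 rad/s
f₀ = ω₀/(2π) = 34.7 kHz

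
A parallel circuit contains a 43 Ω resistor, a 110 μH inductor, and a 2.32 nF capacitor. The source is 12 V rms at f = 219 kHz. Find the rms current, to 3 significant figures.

282 mA

ω = 2πf = 1.376e+06 rad/s
X_L = ωL = 151 Ω
X_C = 1/(ωC) = 313 Ω
Parallel: admittances add. Y = 1/R + 1/(jωL) + jωC
Y = (0.0233 − j0.00341) S
|Y| = 0.0235 S → |Z| = 1/|Y| = 42.5 Ω, ∠Z = −∠Y = 8.35°
I = V/|Z| = 12/42.5 = 282 mA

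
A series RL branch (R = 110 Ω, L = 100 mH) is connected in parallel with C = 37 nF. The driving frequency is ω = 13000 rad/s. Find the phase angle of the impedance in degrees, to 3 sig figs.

X_L = ωL = 1300 Ω
X_C = 1/(ωC) = 2080 Ω
Branch 1 (R+jX_L): Z₁ = 110 + j1300 Ω, |Z₁| = 1300 Ω
Branch 2 (−jX_C): Z₂ = −j2080 Ω
Parallel: Z = Z₁Z₂/(Z₁+Z₂), |Z| = 3450 Ω, ∠Z = 77.1°

77.1°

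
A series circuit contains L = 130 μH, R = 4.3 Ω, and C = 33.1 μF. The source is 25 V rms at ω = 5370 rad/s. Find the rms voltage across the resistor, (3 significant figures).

X_L = ωL = 0.698 Ω
X_C = 1/(ωC) = 5.63 Ω
Net reactance X = X_L − X_C = -4.93 Ω
Z = 4.30 − j4.93 Ω
|Z| = √(4.30² + 4.93²) = 6.54 Ω
I = V/|Z| = 3.82 A
V_R = I·|Z_R| = 3.82 × 4.30 = 16.4 V

16.4 V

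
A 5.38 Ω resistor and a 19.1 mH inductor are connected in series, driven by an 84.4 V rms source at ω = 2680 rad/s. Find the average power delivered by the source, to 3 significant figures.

X_L = ωL = 51.2 Ω
Z = 5.38 + j51.2 Ω
|Z| = √(5.38² + 51.2²) = 51.5 Ω
∠Z = arctan(51.2/5.38) = 84.0°
I = V/|Z| = 1.64 A
P = VI cos φ = 84.4 × 1.64 × cos(84.0°) = 14.5 W

14.5 W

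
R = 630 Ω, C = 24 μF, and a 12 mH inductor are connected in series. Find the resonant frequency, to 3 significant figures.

297 Hz

ω₀ = 1/√(LC) = 1/√(0.012 × 2.4e-05) = 1863 rad/s
f₀ = ω₀/(2π) = 297 Hz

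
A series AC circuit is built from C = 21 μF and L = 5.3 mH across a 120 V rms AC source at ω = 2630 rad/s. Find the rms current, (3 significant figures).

X_L = ωL = 13.9 Ω
X_C = 1/(ωC) = 18.1 Ω
Net reactance X = X_L − X_C = -4.17 Ω
Z = − j4.17 Ω
|Z| = √(0² + 4.17²) = 4.17 Ω
I = V/|Z| = 120/4.17 = 28.8 A

28.8 A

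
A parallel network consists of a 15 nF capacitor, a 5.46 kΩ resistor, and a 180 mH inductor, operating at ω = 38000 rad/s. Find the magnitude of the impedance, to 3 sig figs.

2170 Ω

X_L = ωL = 6840 Ω
X_C = 1/(ωC) = 1750 Ω
Parallel: admittances add. Y = 1/R + 1/(jωL) + jωC
Y = (0.000183 + j0.000424) S
|Y| = 0.000462 S → |Z| = 1/|Y| = 2170 Ω, ∠Z = −∠Y = -66.6°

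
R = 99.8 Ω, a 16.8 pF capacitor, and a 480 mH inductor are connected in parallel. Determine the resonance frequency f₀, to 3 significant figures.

ω₀ = 1/√(LC) = 1/√(0.48 × 1.68e-11) = 352100 rad/s
f₀ = ω₀/(2π) = 56.0 kHz

56.0 kHz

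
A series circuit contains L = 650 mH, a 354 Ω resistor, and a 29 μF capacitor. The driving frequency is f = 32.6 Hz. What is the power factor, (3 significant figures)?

ω = 2πf = 204.8 rad/s
X_L = ωL = 133 Ω
X_C = 1/(ωC) = 168 Ω
Net reactance X = X_L − X_C = -35.2 Ω
Z = 354 − j35.2 Ω
|Z| = √(354² + 35.2²) = 356 Ω
∠Z = arctan(-35.2/354) = -5.68°
cos φ = cos(-5.68°) = 0.995

0.995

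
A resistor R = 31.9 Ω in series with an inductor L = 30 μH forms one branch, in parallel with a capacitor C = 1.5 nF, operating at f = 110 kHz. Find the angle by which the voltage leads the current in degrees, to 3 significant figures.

31.1°

ω = 2πf = 691200 rad/s
X_L = ωL = 20.7 Ω
X_C = 1/(ωC) = 965 Ω
Branch 1 (R+jX_L): Z₁ = 31.9 + j20.7 Ω, |Z₁| = 38.0 Ω
Branch 2 (−jX_C): Z₂ = −j965 Ω
Parallel: Z = Z₁Z₂/(Z₁+Z₂), |Z| = 38.9 Ω, ∠Z = 31.1°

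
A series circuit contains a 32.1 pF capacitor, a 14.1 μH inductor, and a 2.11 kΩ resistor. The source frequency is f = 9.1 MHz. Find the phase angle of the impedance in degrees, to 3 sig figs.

ω = 2πf = 5.718e+07 rad/s
X_L = ωL = 806 Ω
X_C = 1/(ωC) = 545 Ω
Net reactance X = X_L − X_C = 261 Ω
Z = 2110 + j261 Ω
|Z| = √(2110² + 261²) = 2130 Ω
∠Z = arctan(261/2110) = 7.06°

7.06°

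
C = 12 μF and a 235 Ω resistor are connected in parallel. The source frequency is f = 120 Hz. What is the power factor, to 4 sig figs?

ω = 2πf = 754.0 rad/s
X_C = 1/(ωC) = 110.5 Ω
Parallel: admittances add. Y = 1/R + jωC
Y = (0.004255 + j0.009048) S
|Y| = 0.009999 S → |Z| = 1/|Y| = 100.0 Ω, ∠Z = −∠Y = -64.81°
cos φ = cos(-64.81°) = 0.4256

0.4256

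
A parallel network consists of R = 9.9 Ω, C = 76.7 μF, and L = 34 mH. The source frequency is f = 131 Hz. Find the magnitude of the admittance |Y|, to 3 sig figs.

105 mS

ω = 2πf = 823.1 rad/s
X_L = ωL = 28.0 Ω
X_C = 1/(ωC) = 15.8 Ω
Parallel: admittances add. Y = 1/R + 1/(jωL) + jωC
Y = (0.101 + j0.0274) S
|Y| = 0.105 S → |Z| = 1/|Y| = 9.55 Ω, ∠Z = −∠Y = -15.2°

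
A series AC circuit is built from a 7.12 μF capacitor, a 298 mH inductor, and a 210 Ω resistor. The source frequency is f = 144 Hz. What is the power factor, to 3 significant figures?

0.878

ω = 2πf = 904.8 rad/s
X_L = ωL = 270 Ω
X_C = 1/(ωC) = 155 Ω
Net reactance X = X_L − X_C = 114 Ω
Z = 210 + j114 Ω
|Z| = √(210² + 114²) = 239 Ω
∠Z = arctan(114/210) = 28.6°
cos φ = cos(28.6°) = 0.878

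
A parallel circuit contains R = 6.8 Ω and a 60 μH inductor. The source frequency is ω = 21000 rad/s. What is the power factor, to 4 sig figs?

0.1822

X_L = ωL = 1.260 Ω
Parallel: admittances add. Y = 1/R + 1/(jωL)
Y = (0.1471 − j0.7937) S
|Y| = 0.8072 S → |Z| = 1/|Y| = 1.239 Ω, ∠Z = −∠Y = 79.50°
cos φ = cos(79.50°) = 0.1822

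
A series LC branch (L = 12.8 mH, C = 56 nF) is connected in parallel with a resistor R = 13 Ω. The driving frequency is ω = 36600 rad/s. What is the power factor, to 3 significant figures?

X_L = ωL = 468 Ω
X_C = 1/(ωC) = 488 Ω
Branch 1: Z₁ = R = 13.0 Ω
Branch 2 (series LC): Z₂ = j(X_L − X_C) = −j19.4 Ω
Parallel: Z = Z₁Z₂/(Z₁+Z₂), |Z| = 10.8 Ω, ∠Z = -33.8°
cos φ = cos(-33.8°) = 0.831

0.831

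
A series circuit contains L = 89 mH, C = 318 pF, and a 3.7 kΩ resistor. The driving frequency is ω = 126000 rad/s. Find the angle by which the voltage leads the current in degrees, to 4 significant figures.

X_L = ωL = 11210 Ω
X_C = 1/(ωC) = 24960 Ω
Net reactance X = X_L − X_C = -13740 Ω
Z = 3700 − j13740 Ω
|Z| = √(3700² + 13740²) = 14230 Ω
∠Z = arctan(-13740/3700) = -74.93°

-74.93°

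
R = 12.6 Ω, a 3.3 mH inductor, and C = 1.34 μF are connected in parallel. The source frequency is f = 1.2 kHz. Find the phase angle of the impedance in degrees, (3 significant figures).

20.8°

ω = 2πf = 7540 rad/s
X_L = ωL = 24.9 Ω
X_C = 1/(ωC) = 99.0 Ω
Parallel: admittances add. Y = 1/R + 1/(jωL) + jωC
Y = (0.0794 − j0.0301) S
|Y| = 0.0849 S → |Z| = 1/|Y| = 11.8 Ω, ∠Z = −∠Y = 20.8°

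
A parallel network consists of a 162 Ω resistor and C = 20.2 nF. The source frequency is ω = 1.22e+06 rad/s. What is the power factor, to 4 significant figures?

0.2430

X_C = 1/(ωC) = 40.58 Ω
Parallel: admittances add. Y = 1/R + jωC
Y = (0.006173 + j0.02464) S
|Y| = 0.02541 S → |Z| = 1/|Y| = 39.36 Ω, ∠Z = −∠Y = -75.94°
cos φ = cos(-75.94°) = 0.2430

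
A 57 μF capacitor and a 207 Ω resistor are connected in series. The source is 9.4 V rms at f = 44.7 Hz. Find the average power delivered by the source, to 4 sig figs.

391.2 mW

ω = 2πf = 280.9 rad/s
X_C = 1/(ωC) = 62.47 Ω
Z = 207.0 − j62.47 Ω
|Z| = √(207.0² + 62.47²) = 216.2 Ω
∠Z = arctan(-62.47/207.0) = -16.79°
I = V/|Z| = 43.47 mA
P = VI cos φ = 9.4 × 0.04347 × cos(-16.79°) = 391.2 mW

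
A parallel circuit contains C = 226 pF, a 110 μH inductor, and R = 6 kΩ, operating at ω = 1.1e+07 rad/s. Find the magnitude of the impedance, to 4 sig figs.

X_L = ωL = 1210 Ω
X_C = 1/(ωC) = 402.3 Ω
Parallel: admittances add. Y = 1/R + 1/(jωL) + jωC
Y = (0.0001667 + j0.001660) S
|Y| = 0.001668 S → |Z| = 1/|Y| = 599.6 Ω, ∠Z = −∠Y = -84.27°

599.6 Ω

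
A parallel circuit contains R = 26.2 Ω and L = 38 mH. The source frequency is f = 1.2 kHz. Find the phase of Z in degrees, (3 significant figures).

5.22°

ω = 2πf = 7540 rad/s
X_L = ωL = 287 Ω
Parallel: admittances add. Y = 1/R + 1/(jωL)
Y = (0.0382 − j0.00349) S
|Y| = 0.0383 S → |Z| = 1/|Y| = 26.1 Ω, ∠Z = −∠Y = 5.22°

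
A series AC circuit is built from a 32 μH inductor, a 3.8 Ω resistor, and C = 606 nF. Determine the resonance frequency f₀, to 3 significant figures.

36.1 kHz

ω₀ = 1/√(LC) = 1/√(3.2e-05 × 6.06e-07) = 227100 rad/s
f₀ = ω₀/(2π) = 36.1 kHz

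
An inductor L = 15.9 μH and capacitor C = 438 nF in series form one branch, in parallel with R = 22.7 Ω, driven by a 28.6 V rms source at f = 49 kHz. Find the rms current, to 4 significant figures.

ω = 2πf = 307900 rad/s
X_L = ωL = 4.895 Ω
X_C = 1/(ωC) = 7.416 Ω
Branch 1: Z₁ = R = 22.70 Ω
Branch 2 (series LC): Z₂ = j(X_L − X_C) = −j2.520 Ω
Parallel: Z = Z₁Z₂/(Z₁+Z₂), |Z| = 2.505 Ω, ∠Z = -83.66°
I = V/|Z| = 28.6/2.505 = 11.42 A

11.42 A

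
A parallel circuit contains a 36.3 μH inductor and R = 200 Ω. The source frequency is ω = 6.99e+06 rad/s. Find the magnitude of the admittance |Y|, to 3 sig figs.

6.37 mS

X_L = ωL = 254 Ω
Parallel: admittances add. Y = 1/R + 1/(jωL)
Y = (0.00500 − j0.00394) S
|Y| = 0.00637 S → |Z| = 1/|Y| = 157 Ω, ∠Z = −∠Y = 38.2°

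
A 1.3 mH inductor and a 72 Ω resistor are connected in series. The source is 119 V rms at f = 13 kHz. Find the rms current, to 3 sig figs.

ω = 2πf = 81680 rad/s
X_L = ωL = 106 Ω
Z = 72.0 + j106 Ω
|Z| = √(72.0² + 106²) = 128 Ω
I = V/|Z| = 119/128 = 928 mA

928 mA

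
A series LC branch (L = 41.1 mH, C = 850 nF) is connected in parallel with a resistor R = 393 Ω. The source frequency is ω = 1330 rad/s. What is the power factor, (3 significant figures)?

X_L = ωL = 54.7 Ω
X_C = 1/(ωC) = 885 Ω
Branch 1: Z₁ = R = 393 Ω
Branch 2 (series LC): Z₂ = j(X_L − X_C) = −j830 Ω
Parallel: Z = Z₁Z₂/(Z₁+Z₂), |Z| = 355 Ω, ∠Z = -25.3°
cos φ = cos(-25.3°) = 0.904

0.904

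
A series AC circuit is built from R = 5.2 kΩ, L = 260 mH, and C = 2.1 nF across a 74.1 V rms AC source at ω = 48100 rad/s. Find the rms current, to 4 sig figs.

X_L = ωL = 12510 Ω
X_C = 1/(ωC) = 9900 Ω
Net reactance X = X_L − X_C = 2606 Ω
Z = 5200 + j2606 Ω
|Z| = √(5200² + 2606²) = 5816 Ω
I = V/|Z| = 74.1/5816 = 12.74 mA

12.74 mA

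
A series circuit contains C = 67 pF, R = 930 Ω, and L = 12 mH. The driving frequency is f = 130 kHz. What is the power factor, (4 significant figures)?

ω = 2πf = 816800 rad/s
X_L = ωL = 9802 Ω
X_C = 1/(ωC) = 18270 Ω
Net reactance X = X_L − X_C = -8471 Ω
Z = 930.0 − j8471 Ω
|Z| = √(930.0² + 8471²) = 8522 Ω
∠Z = arctan(-8471/930.0) = -83.73°
cos φ = cos(-83.73°) = 0.1091

0.1091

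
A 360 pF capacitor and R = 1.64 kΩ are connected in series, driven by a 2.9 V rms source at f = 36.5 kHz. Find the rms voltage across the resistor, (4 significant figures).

0.3891 V

ω = 2πf = 229300 rad/s
X_C = 1/(ωC) = 12110 Ω
Z = 1640 − j12110 Ω
|Z| = √(1640² + 12110²) = 12220 Ω
I = V/|Z| = 237.3 μA
V_R = I·|Z_R| = 0.0002373 × 1640 = 0.3891 V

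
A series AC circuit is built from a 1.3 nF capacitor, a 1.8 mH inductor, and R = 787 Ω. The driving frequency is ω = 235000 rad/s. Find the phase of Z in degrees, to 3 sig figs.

-74.6°

X_L = ωL = 423 Ω
X_C = 1/(ωC) = 3270 Ω
Net reactance X = X_L − X_C = -2850 Ω
Z = 787 − j2850 Ω
|Z| = √(787² + 2850²) = 2960 Ω
∠Z = arctan(-2850/787) = -74.6°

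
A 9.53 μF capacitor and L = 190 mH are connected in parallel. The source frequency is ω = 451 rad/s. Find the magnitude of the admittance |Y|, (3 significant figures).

7.37 mS

X_L = ωL = 85.7 Ω
X_C = 1/(ωC) = 233 Ω
Parallel: admittances add. Y = 1/(jωL) + jωC
Y = (0 − j0.00737) S
|Y| = 0.00737 S → |Z| = 1/|Y| = 136 Ω, ∠Z = −∠Y = 90.0°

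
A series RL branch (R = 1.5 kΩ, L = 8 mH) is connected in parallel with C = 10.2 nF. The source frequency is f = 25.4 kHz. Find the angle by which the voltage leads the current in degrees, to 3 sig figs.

-73.4°

ω = 2πf = 159600 rad/s
X_L = ωL = 1280 Ω
X_C = 1/(ωC) = 614 Ω
Branch 1 (R+jX_L): Z₁ = 1500 + j1280 Ω, |Z₁| = 1970 Ω
Branch 2 (−jX_C): Z₂ = −j614 Ω
Parallel: Z = Z₁Z₂/(Z₁+Z₂), |Z| = 738 Ω, ∠Z = -73.4°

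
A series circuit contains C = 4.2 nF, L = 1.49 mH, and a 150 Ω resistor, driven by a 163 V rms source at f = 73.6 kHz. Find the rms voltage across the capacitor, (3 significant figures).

365 V

ω = 2πf = 462400 rad/s
X_L = ωL = 689 Ω
X_C = 1/(ωC) = 515 Ω
Net reactance X = X_L − X_C = 174 Ω
Z = 150 + j174 Ω
|Z| = √(150² + 174²) = 230 Ω
I = V/|Z| = 709 mA
V_C = I·|Z_C| = 0.709 × 515 = 365 V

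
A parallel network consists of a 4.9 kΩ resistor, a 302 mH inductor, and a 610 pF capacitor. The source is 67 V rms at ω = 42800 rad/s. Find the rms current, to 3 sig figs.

X_L = ωL = 12900 Ω
X_C = 1/(ωC) = 38300 Ω
Parallel: admittances add. Y = 1/R + 1/(jωL) + jωC
Y = (0.000204 − j5.13e-05) S
|Y| = 0.000210 S → |Z| = 1/|Y| = 4750 Ω, ∠Z = −∠Y = 14.1°
I = V/|Z| = 67/4750 = 14.1 mA

14.1 mA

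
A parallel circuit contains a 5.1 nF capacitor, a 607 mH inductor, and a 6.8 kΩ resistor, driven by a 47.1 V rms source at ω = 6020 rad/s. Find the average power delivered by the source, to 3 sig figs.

326 mW

X_L = ωL = 3650 Ω
X_C = 1/(ωC) = 32600 Ω
Parallel: admittances add. Y = 1/R + 1/(jωL) + jωC
Y = (0.000147 − j0.000243) S
|Y| = 0.000284 S → |Z| = 1/|Y| = 3520 Ω, ∠Z = −∠Y = 58.8°
I = V/|Z| = 13.4 mA
P = VI cos φ = 47.1 × 0.0134 × cos(58.8°) = 326 mW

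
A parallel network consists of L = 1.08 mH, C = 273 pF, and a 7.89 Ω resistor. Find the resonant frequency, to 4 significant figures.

293.1 kHz

ω₀ = 1/√(LC) = 1/√(0.00108 × 2.73e-10) = 1.842e+06 rad/s
f₀ = ω₀/(2π) = 293.1 kHz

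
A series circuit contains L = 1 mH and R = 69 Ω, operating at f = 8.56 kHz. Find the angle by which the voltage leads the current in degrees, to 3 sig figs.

ω = 2πf = 53780 rad/s
X_L = ωL = 53.8 Ω
Z = 69.0 + j53.8 Ω
|Z| = √(69.0² + 53.8²) = 87.5 Ω
∠Z = arctan(53.8/69.0) = 37.9°

37.9°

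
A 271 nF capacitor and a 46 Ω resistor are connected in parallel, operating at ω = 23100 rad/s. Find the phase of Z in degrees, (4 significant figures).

X_C = 1/(ωC) = 159.7 Ω
Parallel: admittances add. Y = 1/R + jωC
Y = (0.02174 + j0.006260) S
|Y| = 0.02262 S → |Z| = 1/|Y| = 44.20 Ω, ∠Z = −∠Y = -16.06°

-16.06°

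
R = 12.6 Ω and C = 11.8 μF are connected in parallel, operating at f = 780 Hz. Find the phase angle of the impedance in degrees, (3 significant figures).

ω = 2πf = 4901 rad/s
X_C = 1/(ωC) = 17.3 Ω
Parallel: admittances add. Y = 1/R + jωC
Y = (0.0794 + j0.0578) S
|Y| = 0.0982 S → |Z| = 1/|Y| = 10.2 Ω, ∠Z = −∠Y = -36.1°

-36.1°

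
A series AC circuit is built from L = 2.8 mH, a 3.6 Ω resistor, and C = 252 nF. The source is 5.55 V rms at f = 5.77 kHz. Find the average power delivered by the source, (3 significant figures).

ω = 2πf = 36250 rad/s
X_L = ωL = 102 Ω
X_C = 1/(ωC) = 109 Ω
Net reactance X = X_L − X_C = -7.95 Ω
Z = 3.60 − j7.95 Ω
|Z| = √(3.60² + 7.95²) = 8.72 Ω
∠Z = arctan(-7.95/3.60) = -65.6°
I = V/|Z| = 636 mA
P = VI cos φ = 5.55 × 0.636 × cos(-65.6°) = 1.46 W

1.46 W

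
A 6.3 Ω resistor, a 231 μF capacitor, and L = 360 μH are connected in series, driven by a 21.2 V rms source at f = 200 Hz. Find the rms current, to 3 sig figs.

3.04 A

ω = 2πf = 1257 rad/s
X_L = ωL = 0.452 Ω
X_C = 1/(ωC) = 3.44 Ω
Net reactance X = X_L − X_C = -2.99 Ω
Z = 6.30 − j2.99 Ω
|Z| = √(6.30² + 2.99²) = 6.97 Ω
I = V/|Z| = 21.2/6.97 = 3.04 A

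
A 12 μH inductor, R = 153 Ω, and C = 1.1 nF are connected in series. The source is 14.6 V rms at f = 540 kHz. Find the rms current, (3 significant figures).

53.3 mA

ω = 2πf = 3.393e+06 rad/s
X_L = ωL = 40.7 Ω
X_C = 1/(ωC) = 268 Ω
Net reactance X = X_L − X_C = -227 Ω
Z = 153 − j227 Ω
|Z| = √(153² + 227²) = 274 Ω
I = V/|Z| = 14.6/274 = 53.3 mA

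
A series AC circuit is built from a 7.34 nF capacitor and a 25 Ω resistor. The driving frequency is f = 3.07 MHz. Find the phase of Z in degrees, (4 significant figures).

-15.78°

ω = 2πf = 1.929e+07 rad/s
X_C = 1/(ωC) = 7.063 Ω
Z = 25.00 − j7.063 Ω
|Z| = √(25.00² + 7.063²) = 25.98 Ω
∠Z = arctan(-7.063/25.00) = -15.78°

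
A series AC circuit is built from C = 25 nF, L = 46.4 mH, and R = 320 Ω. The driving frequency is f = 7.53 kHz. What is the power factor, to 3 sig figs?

ω = 2πf = 47310 rad/s
X_L = ωL = 2200 Ω
X_C = 1/(ωC) = 845 Ω
Net reactance X = X_L − X_C = 1350 Ω
Z = 320 + j1350 Ω
|Z| = √(320² + 1350²) = 1390 Ω
∠Z = arctan(1350/320) = 76.7°
cos φ = cos(76.7°) = 0.231

0.231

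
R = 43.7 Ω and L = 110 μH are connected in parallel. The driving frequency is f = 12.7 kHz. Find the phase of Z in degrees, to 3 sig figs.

78.6°

ω = 2πf = 79800 rad/s
X_L = ωL = 8.78 Ω
Parallel: admittances add. Y = 1/R + 1/(jωL)
Y = (0.0229 − j0.114) S
|Y| = 0.116 S → |Z| = 1/|Y| = 8.61 Ω, ∠Z = −∠Y = 78.6°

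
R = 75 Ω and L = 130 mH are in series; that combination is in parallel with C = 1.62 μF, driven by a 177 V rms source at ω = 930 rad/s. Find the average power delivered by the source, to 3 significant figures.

X_L = ωL = 121 Ω
X_C = 1/(ωC) = 664 Ω
Branch 1 (R+jX_L): Z₁ = 75.0 + j121 Ω, |Z₁| = 142 Ω
Branch 2 (−jX_C): Z₂ = −j664 Ω
Parallel: Z = Z₁Z₂/(Z₁+Z₂), |Z| = 172 Ω, ∠Z = 50.3°
I = V/|Z| = 1.03 A
P = VI cos φ = 177 × 1.03 × cos(50.3°) = 116 W

116 W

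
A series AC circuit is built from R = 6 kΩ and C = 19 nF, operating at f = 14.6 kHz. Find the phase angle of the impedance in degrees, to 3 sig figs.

-5.46°

ω = 2πf = 91730 rad/s
X_C = 1/(ωC) = 574 Ω
Z = 6000 − j574 Ω
|Z| = √(6000² + 574²) = 6030 Ω
∠Z = arctan(-574/6000) = -5.46°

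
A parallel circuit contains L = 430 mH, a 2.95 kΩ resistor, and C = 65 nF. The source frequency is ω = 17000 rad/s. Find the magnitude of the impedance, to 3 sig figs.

975 Ω

X_L = ωL = 7310 Ω
X_C = 1/(ωC) = 905 Ω
Parallel: admittances add. Y = 1/R + 1/(jωL) + jωC
Y = (0.000339 + j0.000968) S
|Y| = 0.00103 S → |Z| = 1/|Y| = 975 Ω, ∠Z = −∠Y = -70.7°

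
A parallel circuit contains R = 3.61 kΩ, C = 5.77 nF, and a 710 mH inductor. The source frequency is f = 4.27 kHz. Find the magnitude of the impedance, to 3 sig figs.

3390 Ω

ω = 2πf = 26830 rad/s
X_L = ωL = 19000 Ω
X_C = 1/(ωC) = 6460 Ω
Parallel: admittances add. Y = 1/R + 1/(jωL) + jωC
Y = (0.000277 + j0.000102) S
|Y| = 0.000295 S → |Z| = 1/|Y| = 3390 Ω, ∠Z = −∠Y = -20.3°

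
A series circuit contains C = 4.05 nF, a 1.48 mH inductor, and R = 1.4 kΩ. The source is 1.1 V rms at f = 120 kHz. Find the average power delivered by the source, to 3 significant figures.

656 μW

ω = 2πf = 754000 rad/s
X_L = ωL = 1120 Ω
X_C = 1/(ωC) = 327 Ω
Net reactance X = X_L − X_C = 788 Ω
Z = 1400 + j788 Ω
|Z| = √(1400² + 788²) = 1610 Ω
∠Z = arctan(788/1400) = 29.4°
I = V/|Z| = 685 μA
P = VI cos φ = 1.1 × 0.000685 × cos(29.4°) = 656 μW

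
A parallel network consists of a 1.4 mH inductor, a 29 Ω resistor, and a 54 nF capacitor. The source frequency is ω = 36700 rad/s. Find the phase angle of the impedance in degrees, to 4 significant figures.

X_L = ωL = 51.38 Ω
X_C = 1/(ωC) = 504.6 Ω
Parallel: admittances add. Y = 1/R + 1/(jωL) + jωC
Y = (0.03448 − j0.01748) S
|Y| = 0.03866 S → |Z| = 1/|Y| = 25.87 Ω, ∠Z = −∠Y = 26.88°

26.88°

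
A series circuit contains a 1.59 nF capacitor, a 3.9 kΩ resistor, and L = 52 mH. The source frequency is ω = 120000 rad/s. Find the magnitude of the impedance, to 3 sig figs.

X_L = ωL = 6240 Ω
X_C = 1/(ωC) = 5240 Ω
Net reactance X = X_L − X_C = 999 Ω
Z = 3900 + j999 Ω
|Z| = √(3900² + 999²) = 4030 Ω

4030 Ω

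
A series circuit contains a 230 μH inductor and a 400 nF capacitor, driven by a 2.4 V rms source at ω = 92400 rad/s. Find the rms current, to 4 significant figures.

X_L = ωL = 21.25 Ω
X_C = 1/(ωC) = 27.06 Ω
Net reactance X = X_L − X_C = -5.804 Ω
Z = − j5.804 Ω
|Z| = √(0² + 5.804²) = 5.804 Ω
I = V/|Z| = 2.4/5.804 = 413.5 mA

413.5 mA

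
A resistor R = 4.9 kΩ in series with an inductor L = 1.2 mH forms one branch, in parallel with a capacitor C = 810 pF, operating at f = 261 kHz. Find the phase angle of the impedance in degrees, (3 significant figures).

-82.0°

ω = 2πf = 1.64e+06 rad/s
X_L = ωL = 1970 Ω
X_C = 1/(ωC) = 753 Ω
Branch 1 (R+jX_L): Z₁ = 4900 + j1970 Ω, |Z₁| = 5280 Ω
Branch 2 (−jX_C): Z₂ = −j753 Ω
Parallel: Z = Z₁Z₂/(Z₁+Z₂), |Z| = 787 Ω, ∠Z = -82.0°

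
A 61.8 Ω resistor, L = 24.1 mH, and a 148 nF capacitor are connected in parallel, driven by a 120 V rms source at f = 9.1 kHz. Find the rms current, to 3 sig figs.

2.15 A

ω = 2πf = 57180 rad/s
X_L = ωL = 1380 Ω
X_C = 1/(ωC) = 118 Ω
Parallel: admittances add. Y = 1/R + 1/(jωL) + jωC
Y = (0.0162 + j0.00774) S
|Y| = 0.0179 S → |Z| = 1/|Y| = 55.8 Ω, ∠Z = −∠Y = -25.6°
I = V/|Z| = 120/55.8 = 2.15 A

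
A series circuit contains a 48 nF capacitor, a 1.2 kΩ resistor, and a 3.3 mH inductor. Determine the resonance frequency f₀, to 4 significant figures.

12.65 kHz

ω₀ = 1/√(LC) = 1/√(0.0033 × 4.8e-08) = 79460 rad/s
f₀ = ω₀/(2π) = 12.65 kHz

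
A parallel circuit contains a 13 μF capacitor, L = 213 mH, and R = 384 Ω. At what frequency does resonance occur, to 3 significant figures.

95.6 Hz

ω₀ = 1/√(LC) = 1/√(0.213 × 1.3e-05) = 601.0 rad/s
f₀ = ω₀/(2π) = 95.6 Hz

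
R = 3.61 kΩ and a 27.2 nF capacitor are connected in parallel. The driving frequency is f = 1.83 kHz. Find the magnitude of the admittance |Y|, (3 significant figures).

ω = 2πf = 11500 rad/s
X_C = 1/(ωC) = 3200 Ω
Parallel: admittances add. Y = 1/R + jωC
Y = (0.000277 + j0.000313) S
|Y| = 0.000418 S → |Z| = 1/|Y| = 2390 Ω, ∠Z = −∠Y = -48.5°

418 μS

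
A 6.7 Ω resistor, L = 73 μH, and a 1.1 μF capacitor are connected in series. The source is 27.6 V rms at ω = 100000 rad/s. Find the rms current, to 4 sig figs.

X_L = ωL = 7.300 Ω
X_C = 1/(ωC) = 9.091 Ω
Net reactance X = X_L − X_C = -1.791 Ω
Z = 6.700 − j1.791 Ω
|Z| = √(6.700² + 1.791²) = 6.935 Ω
I = V/|Z| = 27.6/6.935 = 3.980 A

3.980 A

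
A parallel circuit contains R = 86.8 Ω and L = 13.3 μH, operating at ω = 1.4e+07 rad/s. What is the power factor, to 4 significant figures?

0.9064

X_L = ωL = 186.2 Ω
Parallel: admittances add. Y = 1/R + 1/(jωL)
Y = (0.01152 − j0.005371) S
|Y| = 0.01271 S → |Z| = 1/|Y| = 78.67 Ω, ∠Z = −∠Y = 24.99°
cos φ = cos(24.99°) = 0.9064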